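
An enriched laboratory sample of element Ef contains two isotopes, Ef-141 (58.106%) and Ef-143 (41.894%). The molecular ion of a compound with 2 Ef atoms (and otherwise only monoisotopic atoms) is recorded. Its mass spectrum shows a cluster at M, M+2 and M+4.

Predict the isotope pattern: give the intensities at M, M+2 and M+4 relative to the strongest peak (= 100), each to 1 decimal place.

69.3 : 100.0 : 36.0

Each Ef atom is independently Ef-141 (p = 0.58106) or Ef-143 (q = 0.41894); the cluster is the binomial expansion (p + q)^2.
P(M) = 0.58106^2 = 0.337631
P(M+2) = 2 × 0.58106^1 × 0.41894^1 = 0.486859
P(M+4) = 0.41894^2 = 0.175511
The M+2 peak is largest (0.486859); scaling to 100 gives 69.3 : 100.0 : 36.0.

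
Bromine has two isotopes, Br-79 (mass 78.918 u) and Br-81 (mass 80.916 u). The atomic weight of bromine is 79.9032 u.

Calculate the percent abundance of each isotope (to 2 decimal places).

Let x be the fractional abundance of Br-79; then Br-81 has abundance 1 − x.
78.918·x + 80.916·(1 − x) = 79.9032
(78.918 − 80.916)·x = 79.9032 − 80.916
x = -1.0128 / -1.998 = 0.50691 → 50.69% Br-79, 49.31% Br-81.

Br-79: 50.69%, Br-81: 49.31%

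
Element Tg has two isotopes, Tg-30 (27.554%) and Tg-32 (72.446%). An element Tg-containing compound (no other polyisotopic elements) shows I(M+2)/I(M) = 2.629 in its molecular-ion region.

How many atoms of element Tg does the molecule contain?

1

For n independent Tg atoms, I(M+2)/I(M) = n · (abundance Tg-32) / (abundance Tg-30) = n · 0.72446/0.27554.
n = 2.629 × 0.27554/0.72446 = 1.00 ≈ 1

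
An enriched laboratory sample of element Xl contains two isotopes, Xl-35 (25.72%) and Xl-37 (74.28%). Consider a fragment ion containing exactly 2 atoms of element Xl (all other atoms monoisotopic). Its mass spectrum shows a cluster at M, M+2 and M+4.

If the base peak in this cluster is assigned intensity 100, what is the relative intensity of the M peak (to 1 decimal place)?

Binomial terms of (0.2572 + 0.7428)^2: M 0.0662, M+2 0.3821, M+4 0.5518 → M+4 is the base peak.
P(M+4) = C(2,2) × 0.2572^0 × 0.7428^2 = 1 × 1.0000 × 0.55175184 = 0.551752 (base)
P(M) = C(2,0) × 0.2572^2 × 0.7428^0 = 1 × 0.06615184 × 1.0000 = 0.066152
Relative intensity = 0.066152 / 0.551752 × 100 = 12.0

12.0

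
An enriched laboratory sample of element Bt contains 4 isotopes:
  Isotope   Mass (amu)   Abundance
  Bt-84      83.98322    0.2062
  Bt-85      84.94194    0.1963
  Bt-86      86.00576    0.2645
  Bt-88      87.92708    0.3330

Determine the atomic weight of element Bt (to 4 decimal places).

86.0197 amu

Ar = Σ fᵢ·mᵢ = 0.2062 × 83.98322 + 0.1963 × 84.94194 + 0.2645 × 86.00576 + 0.3330 × 87.92708
= 17.317340 + 16.674103 + 22.748524 + 29.279718 = 86.019685 amu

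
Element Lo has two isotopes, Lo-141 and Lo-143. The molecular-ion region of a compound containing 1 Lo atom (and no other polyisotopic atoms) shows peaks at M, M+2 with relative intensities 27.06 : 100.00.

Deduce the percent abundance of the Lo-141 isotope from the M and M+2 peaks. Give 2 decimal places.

21.30%

Write p for the Lo-141 fraction. I(M+2)/I(M) = [C(1,1)·p^0·(1−p)] / p^1 = 1·(1−p)/p = 100.00/27.06 = 3.6955
(1−p)/p = 3.6955/1 = 3.6955  ⇒  p = 1/(1 + 3.6955) = 0.2130
Lo-141: 21.30%, Lo-143: 78.70%.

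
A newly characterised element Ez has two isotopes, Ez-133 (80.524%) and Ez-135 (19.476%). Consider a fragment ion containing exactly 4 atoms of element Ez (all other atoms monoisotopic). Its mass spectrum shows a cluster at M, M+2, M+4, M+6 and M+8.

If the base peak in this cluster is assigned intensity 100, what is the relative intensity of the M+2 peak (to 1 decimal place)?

96.7

(0.80524 + 0.19476)^4 gives M 0.4204, M+2 0.4068, M+4 0.1476, M+6 0.0238, M+8 0.0014; the largest is M.
P(M) = C(4,0) × 0.80524^4 × 0.19476^0 = 1 × 0.42043742 × 1.0000 = 0.420437 (base)
P(M+2) = C(4,1) × 0.80524^3 × 0.19476^1 = 4 × 0.52212684 × 0.19476 = 0.406758
Relative intensity = 0.406758 / 0.420437 × 100 = 96.7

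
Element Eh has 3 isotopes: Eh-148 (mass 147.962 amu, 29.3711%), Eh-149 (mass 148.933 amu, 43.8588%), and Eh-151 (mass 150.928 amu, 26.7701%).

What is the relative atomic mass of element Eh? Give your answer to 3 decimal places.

Weight each isotope mass by its fractional abundance: 0.293711 × 147.962 + 0.438588 × 148.933 + 0.267701 × 150.928
= 43.4581 + 65.3202 + 40.4036 = 149.1819 amu

149.182 amu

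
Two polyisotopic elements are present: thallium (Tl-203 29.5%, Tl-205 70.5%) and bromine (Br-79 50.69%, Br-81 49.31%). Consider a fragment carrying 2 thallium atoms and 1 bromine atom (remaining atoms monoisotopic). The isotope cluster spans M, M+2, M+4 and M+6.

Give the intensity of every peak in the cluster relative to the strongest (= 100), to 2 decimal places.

9.65 : 55.52 : 100.00 : 53.62

Thallium pattern (n=2): 0.087025 : 0.41595 : 0.497025
Bromine pattern (n=1): 0.5069 : 0.4931
Convolve the two distributions (both contribute in 2-u steps):
  M: 0.087025×0.5069 = 0.044113
  M+2: 0.087025×0.4931 + 0.41595×0.5069 = 0.253757
  M+4: 0.41595×0.4931 + 0.497025×0.5069 = 0.457047
  M+6: 0.497025×0.4931 = 0.245083
Scale to base peak (0.457047) = 100: 9.65 : 55.52 : 100.00 : 53.62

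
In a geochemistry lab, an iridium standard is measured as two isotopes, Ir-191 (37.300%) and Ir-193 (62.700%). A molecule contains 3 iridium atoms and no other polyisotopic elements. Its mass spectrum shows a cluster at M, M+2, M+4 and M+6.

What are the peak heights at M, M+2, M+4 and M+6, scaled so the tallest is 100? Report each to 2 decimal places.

Expanding (0.37300 + 0.62700)^3:
P(M) = 0.37300^3 = 0.051895
P(M+2) = 3 × 0.37300^2 × 0.62700^1 = 0.261702
P(M+4) = 3 × 0.37300^1 × 0.62700^2 = 0.439911
P(M+6) = 0.62700^3 = 0.246492
The M+4 peak is largest (0.439911); scaling to 100 gives 11.80 : 59.49 : 100.00 : 56.03.

11.80 : 59.49 : 100.00 : 56.03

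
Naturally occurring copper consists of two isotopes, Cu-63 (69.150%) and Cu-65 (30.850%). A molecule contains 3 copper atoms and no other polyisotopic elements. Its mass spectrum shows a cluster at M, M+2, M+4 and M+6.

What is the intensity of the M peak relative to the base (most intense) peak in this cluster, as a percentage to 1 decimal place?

74.7%

(0.69150 + 0.30850)^3 gives M 0.3307, M+2 0.4425, M+4 0.1974, M+6 0.0294; the largest is M+2.
P(M+2) = C(3,1) × 0.69150^2 × 0.30850^1 = 3 × 0.47817225 × 0.3085 = 0.442548 (base)
P(M) = C(3,0) × 0.69150^3 × 0.30850^0 = 1 × 0.33065611 × 1.0000 = 0.330656
Relative intensity = 0.330656 / 0.442548 × 100 = 74.7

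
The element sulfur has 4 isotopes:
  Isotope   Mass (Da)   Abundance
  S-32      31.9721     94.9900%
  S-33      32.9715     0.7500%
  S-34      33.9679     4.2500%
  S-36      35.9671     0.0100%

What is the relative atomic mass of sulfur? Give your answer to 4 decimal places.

32.0648 Da

Ar = Σ fᵢ·mᵢ = 0.949900 × 31.9721 + 0.007500 × 32.9715 + 0.042500 × 33.9679 + 0.000100 × 35.9671
= 30.37030 + 0.24729 + 1.44364 + 0.00360 = 32.06483 Da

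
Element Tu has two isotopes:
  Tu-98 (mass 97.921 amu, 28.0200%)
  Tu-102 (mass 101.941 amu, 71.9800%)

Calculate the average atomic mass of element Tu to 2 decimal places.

Weight each isotope mass by its fractional abundance: 0.280200 × 97.921 + 0.719800 × 101.941
= 27.4375 + 73.3771 = 100.8146 amu

100.81 amu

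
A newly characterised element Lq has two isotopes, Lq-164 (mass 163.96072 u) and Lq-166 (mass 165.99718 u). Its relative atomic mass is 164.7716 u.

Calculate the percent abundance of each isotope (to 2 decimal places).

Lq-164: 60.18%, Lq-166: 39.82%

Let x be the fractional abundance of Lq-164; then Lq-166 has abundance 1 − x.
163.96072·x + 165.99718·(1 − x) = 164.7716
(163.96072 − 165.99718)·x = 164.7716 − 165.99718
x = -1.22558 / -2.03646 = 0.60182 → 60.18% Lq-164, 39.82% Lq-166.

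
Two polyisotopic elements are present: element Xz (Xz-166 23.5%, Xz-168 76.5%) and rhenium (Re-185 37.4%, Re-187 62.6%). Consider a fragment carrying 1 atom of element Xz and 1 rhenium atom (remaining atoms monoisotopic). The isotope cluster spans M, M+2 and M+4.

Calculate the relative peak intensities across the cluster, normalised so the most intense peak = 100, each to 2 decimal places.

Element Xz pattern (n=1): 0.2350 : 0.7650
Rhenium pattern (n=1): 0.3740 : 0.6260
Convolve the two distributions (both contribute in 2-u steps):
  M: 0.2350×0.3740 = 0.087890
  M+2: 0.2350×0.6260 + 0.7650×0.3740 = 0.433220
  M+4: 0.7650×0.6260 = 0.478890
Scale to base peak (0.478890) = 100: 18.35 : 90.46 : 100.00

18.35 : 90.46 : 100.00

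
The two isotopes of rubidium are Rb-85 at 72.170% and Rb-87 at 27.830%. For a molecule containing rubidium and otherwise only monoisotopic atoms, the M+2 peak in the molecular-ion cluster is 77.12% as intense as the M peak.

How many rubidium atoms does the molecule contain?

2

The M+2/M ratio from n Rb atoms is n · q/p = n · 0.27830/0.72170.
n = 0.7712 × 0.72170/0.27830 = 2.00 ≈ 2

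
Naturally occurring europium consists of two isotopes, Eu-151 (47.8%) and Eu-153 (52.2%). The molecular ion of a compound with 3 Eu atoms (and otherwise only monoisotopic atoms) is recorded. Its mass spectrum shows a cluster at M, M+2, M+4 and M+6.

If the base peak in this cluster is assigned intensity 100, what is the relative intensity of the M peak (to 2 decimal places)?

27.95

Term probabilities: M 0.1092, M+2 0.3578, M+4 0.3907, M+6 0.1422. Base peak = M+4.
P(M+4) = C(3,2) × 0.478^1 × 0.522^2 = 3 × 0.4780 × 0.272484 = 0.390742 (base)
P(M) = C(3,0) × 0.478^3 × 0.522^0 = 1 × 0.10921535 × 1.0000 = 0.109215
Relative intensity = 0.109215 / 0.390742 × 100 = 27.95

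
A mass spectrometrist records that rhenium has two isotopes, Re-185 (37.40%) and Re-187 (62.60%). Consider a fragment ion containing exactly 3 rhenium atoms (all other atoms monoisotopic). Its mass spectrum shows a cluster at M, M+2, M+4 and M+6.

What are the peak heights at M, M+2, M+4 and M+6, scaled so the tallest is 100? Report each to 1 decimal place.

The 3 Re atoms are independent, so intensities follow the terms of (0.3740 + 0.6260)^3.
P(M) = 0.3740^3 = 0.052314
P(M+2) = 3 × 0.3740^2 × 0.6260^1 = 0.262687
P(M+4) = 3 × 0.3740^1 × 0.6260^2 = 0.439685
P(M+6) = 0.6260^3 = 0.245314
The M+4 peak is largest (0.439685); scaling to 100 gives 11.9 : 59.7 : 100.0 : 55.8.

11.9 : 59.7 : 100.0 : 55.8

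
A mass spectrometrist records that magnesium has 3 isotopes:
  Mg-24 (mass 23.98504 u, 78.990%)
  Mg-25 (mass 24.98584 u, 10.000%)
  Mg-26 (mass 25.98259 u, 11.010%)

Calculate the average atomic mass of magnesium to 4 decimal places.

Average mass = Σ (abundance × isotope mass) = 0.78990 × 23.98504 + 0.10000 × 24.98584 + 0.11010 × 25.98259
= 18.945783 + 2.498584 + 2.860683 = 24.305050 u

24.3051 u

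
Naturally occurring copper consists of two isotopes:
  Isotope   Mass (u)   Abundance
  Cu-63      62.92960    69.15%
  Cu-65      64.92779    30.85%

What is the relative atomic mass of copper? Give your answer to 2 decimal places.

63.55 u

Ar = Σ fᵢ·mᵢ = 0.6915 × 62.92960 + 0.3085 × 64.92779
= 43.515818 + 20.030223 = 63.546041 u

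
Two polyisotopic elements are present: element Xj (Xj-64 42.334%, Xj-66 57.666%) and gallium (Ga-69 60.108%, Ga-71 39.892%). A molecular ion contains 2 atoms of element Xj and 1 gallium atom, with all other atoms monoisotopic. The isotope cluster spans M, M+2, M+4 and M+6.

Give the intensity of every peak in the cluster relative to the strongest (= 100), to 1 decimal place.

27.3 : 92.5 : 100.0 : 33.6

Element Xj pattern (n=2): 0.17921676 : 0.48824649 : 0.33253676
Gallium pattern (n=1): 0.60108 : 0.39892
Convolve the two distributions (both contribute in 2-u steps):
  M: 0.17921676×0.60108 = 0.107724
  M+2: 0.17921676×0.39892 + 0.48824649×0.60108 = 0.364968
  M+4: 0.48824649×0.39892 + 0.33253676×0.60108 = 0.394652
  M+6: 0.33253676×0.39892 = 0.132656
Scale to base peak (0.394652) = 100: 27.3 : 92.5 : 100.0 : 33.6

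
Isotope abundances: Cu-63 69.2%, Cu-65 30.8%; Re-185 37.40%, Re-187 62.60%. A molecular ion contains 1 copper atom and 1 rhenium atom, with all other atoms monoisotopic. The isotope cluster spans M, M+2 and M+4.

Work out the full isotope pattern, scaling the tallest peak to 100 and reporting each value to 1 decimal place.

Copper pattern (n=1): 0.6920 : 0.3080
Rhenium pattern (n=1): 0.3740 : 0.6260
Convolve the two distributions (both contribute in 2-u steps):
  M: 0.6920×0.3740 = 0.258808
  M+2: 0.6920×0.6260 + 0.3080×0.3740 = 0.548384
  M+4: 0.3080×0.6260 = 0.192808
Scale to base peak (0.548384) = 100: 47.2 : 100.0 : 35.2

47.2 : 100.0 : 35.2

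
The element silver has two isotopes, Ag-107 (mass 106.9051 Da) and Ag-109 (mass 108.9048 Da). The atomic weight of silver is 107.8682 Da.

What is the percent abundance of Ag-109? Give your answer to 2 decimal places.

Writing the weighted mean with unknown fraction x of Ag-107:
106.9051·x + 108.9048·(1 − x) = 107.8682
(106.9051 − 108.9048)·x = 107.8682 − 108.9048
x = -1.0366 / -1.9997 = 0.51838 → 51.84% Ag-107, 48.16% Ag-109.

48.16%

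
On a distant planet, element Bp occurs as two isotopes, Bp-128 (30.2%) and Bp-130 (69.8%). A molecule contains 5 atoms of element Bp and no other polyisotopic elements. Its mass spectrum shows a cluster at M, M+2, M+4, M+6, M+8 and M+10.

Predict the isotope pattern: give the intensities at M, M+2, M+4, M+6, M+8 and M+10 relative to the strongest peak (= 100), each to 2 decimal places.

Each Bp atom is independently Bp-128 (p = 0.302) or Bp-130 (q = 0.698); the cluster is the binomial expansion (p + q)^5.
P(M) = 0.302^5 = 0.002512
P(M+2) = 5 × 0.302^4 × 0.698^1 = 0.029030
P(M+4) = 10 × 0.302^3 × 0.698^2 = 0.134194
P(M+6) = 10 × 0.302^2 × 0.698^3 = 0.310156
P(M+8) = 5 × 0.302^1 × 0.698^4 = 0.358425
P(M+10) = 0.698^5 = 0.165683
The M+8 peak is largest (0.358425); scaling to 100 gives 0.70 : 8.10 : 37.44 : 86.53 : 100.00 : 46.23.

0.70 : 8.10 : 37.44 : 86.53 : 100.00 : 46.23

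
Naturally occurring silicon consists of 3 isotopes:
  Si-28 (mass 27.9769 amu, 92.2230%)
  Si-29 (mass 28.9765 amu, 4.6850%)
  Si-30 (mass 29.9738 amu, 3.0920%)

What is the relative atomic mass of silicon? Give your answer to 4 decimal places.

28.0855 amu

Average mass = Σ (abundance × isotope mass) = 0.922230 × 27.9769 + 0.046850 × 28.9765 + 0.030920 × 29.9738
= 25.80114 + 1.35755 + 0.92679 = 28.08548 amu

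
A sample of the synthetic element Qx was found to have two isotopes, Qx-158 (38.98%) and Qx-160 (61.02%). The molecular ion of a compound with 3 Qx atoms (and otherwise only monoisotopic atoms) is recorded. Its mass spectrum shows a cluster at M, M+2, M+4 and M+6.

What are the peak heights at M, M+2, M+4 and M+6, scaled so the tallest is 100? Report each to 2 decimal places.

13.60 : 63.88 : 100.00 : 52.18

Expanding (0.3898 + 0.6102)^3:
P(M) = 0.3898^3 = 0.059228
P(M+2) = 3 × 0.3898^2 × 0.6102^1 = 0.278149
P(M+4) = 3 × 0.3898^1 × 0.6102^2 = 0.435419
P(M+6) = 0.6102^3 = 0.227204
The M+4 peak is largest (0.435419); scaling to 100 gives 13.60 : 63.88 : 100.00 : 52.18.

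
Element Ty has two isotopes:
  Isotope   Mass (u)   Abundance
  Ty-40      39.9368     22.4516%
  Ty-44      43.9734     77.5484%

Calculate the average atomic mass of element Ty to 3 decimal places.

Average mass = Σ (abundance × isotope mass) = 0.224516 × 39.9368 + 0.775484 × 43.9734
= 8.96645 + 34.10067 = 43.06712 u

43.067 u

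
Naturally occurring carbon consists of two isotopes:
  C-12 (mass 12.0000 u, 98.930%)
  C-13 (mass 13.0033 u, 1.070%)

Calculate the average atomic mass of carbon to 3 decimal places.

12.011 u

The abundance-weighted mean is 0.98930 × 12.0000 + 0.01070 × 13.0033
= 11.87160 + 0.13914 = 12.01074 u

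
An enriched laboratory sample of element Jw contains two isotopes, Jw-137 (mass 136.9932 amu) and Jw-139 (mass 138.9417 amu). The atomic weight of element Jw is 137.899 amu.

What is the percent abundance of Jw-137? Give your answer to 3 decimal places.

Writing the weighted mean with unknown fraction x of Jw-137:
136.9932·x + 138.9417·(1 − x) = 137.899
(136.9932 − 138.9417)·x = 137.899 − 138.9417
x = -1.0427 / -1.9485 = 0.53513 → 53.513% Jw-137, 46.487% Jw-139.

53.513%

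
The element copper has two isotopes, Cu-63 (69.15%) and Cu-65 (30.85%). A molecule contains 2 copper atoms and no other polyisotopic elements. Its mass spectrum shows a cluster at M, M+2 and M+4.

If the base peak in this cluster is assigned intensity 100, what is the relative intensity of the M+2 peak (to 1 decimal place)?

89.2

(0.6915 + 0.3085)^2 gives M 0.4782, M+2 0.4267, M+4 0.0952; the largest is M.
P(M) = C(2,0) × 0.6915^2 × 0.3085^0 = 1 × 0.47817225 × 1.0000 = 0.478172 (base)
P(M+2) = C(2,1) × 0.6915^1 × 0.3085^1 = 2 × 0.6915 × 0.3085 = 0.426656
Relative intensity = 0.426656 / 0.478172 × 100 = 89.2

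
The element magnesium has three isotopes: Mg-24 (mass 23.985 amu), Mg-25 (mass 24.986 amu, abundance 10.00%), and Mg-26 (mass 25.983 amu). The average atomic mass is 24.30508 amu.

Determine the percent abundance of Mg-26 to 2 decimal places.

11.01%

The remaining 90.00% is split between Mg-24 (fraction x) and Mg-26 (fraction 0.9000 − x).
Substituting: 23.985x + 25.983(0.9000 − x) = 21.80648
(23.985 − 25.983)x = -1.57822  ⇒  x = 0.78990, y = 0.11010
Mg-24: 78.99%, Mg-26: 11.01%.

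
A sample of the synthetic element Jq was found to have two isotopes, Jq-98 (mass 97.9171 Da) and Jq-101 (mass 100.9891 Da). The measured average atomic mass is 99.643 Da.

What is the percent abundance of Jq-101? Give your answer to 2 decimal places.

56.18%

With x = fraction of Jq-98 (so Jq-101 is 1 − x):
97.9171·x + 100.9891·(1 − x) = 99.643
(97.9171 − 100.9891)·x = 99.643 − 100.9891
x = -1.3461 / -3.0720 = 0.43818 → 43.82% Jq-98, 56.18% Jq-101.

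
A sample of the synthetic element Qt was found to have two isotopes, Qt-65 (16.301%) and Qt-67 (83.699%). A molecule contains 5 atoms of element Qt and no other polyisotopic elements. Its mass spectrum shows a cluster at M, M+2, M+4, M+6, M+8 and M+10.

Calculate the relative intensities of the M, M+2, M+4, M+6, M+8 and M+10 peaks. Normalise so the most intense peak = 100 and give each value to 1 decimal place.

0.0 : 0.7 : 7.4 : 37.9 : 97.4 : 100.0

Each Qt atom is independently Qt-65 (p = 0.16301) or Qt-67 (q = 0.83699); the cluster is the binomial expansion (p + q)^5.
P(M) = 0.16301^5 = 0.000115
P(M+2) = 5 × 0.16301^4 × 0.83699^1 = 0.002955
P(M+4) = 10 × 0.16301^3 × 0.83699^2 = 0.030345
P(M+6) = 10 × 0.16301^2 × 0.83699^3 = 0.155808
P(M+8) = 5 × 0.16301^1 × 0.83699^4 = 0.400005
P(M+10) = 0.83699^5 = 0.410772
The M+10 peak is largest (0.410772); scaling to 100 gives 0.0 : 0.7 : 7.4 : 37.9 : 97.4 : 100.0.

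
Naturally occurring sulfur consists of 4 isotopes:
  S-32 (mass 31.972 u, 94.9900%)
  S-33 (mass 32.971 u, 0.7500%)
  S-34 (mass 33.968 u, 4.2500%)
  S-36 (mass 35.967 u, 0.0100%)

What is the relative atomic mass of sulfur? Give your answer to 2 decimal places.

32.06 u

The abundance-weighted mean is 0.949900 × 31.972 + 0.007500 × 32.971 + 0.042500 × 33.968 + 0.000100 × 35.967
= 30.3702 + 0.2473 + 1.4436 + 0.0036 = 32.0647 u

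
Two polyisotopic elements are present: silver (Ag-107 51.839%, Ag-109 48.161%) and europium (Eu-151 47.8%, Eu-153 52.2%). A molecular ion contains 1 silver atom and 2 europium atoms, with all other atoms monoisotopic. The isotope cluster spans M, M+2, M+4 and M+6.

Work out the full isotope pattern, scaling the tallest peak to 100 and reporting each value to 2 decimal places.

Silver pattern (n=1): 0.51839 : 0.48161
Europium pattern (n=2): 0.228484 : 0.499032 : 0.272484
Convolve the two distributions (both contribute in 2-u steps):
  M: 0.51839×0.228484 = 0.118444
  M+2: 0.51839×0.499032 + 0.48161×0.228484 = 0.368733
  M+4: 0.51839×0.272484 + 0.48161×0.499032 = 0.381592
  M+6: 0.48161×0.272484 = 0.131231
Scale to base peak (0.381592) = 100: 31.04 : 96.63 : 100.00 : 34.39

31.04 : 96.63 : 100.00 : 34.39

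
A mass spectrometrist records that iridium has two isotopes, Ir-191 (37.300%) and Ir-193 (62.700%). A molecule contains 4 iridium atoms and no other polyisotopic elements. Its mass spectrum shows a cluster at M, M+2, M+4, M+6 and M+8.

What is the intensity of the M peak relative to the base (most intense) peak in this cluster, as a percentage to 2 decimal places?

5.26%

Binomial terms of (0.37300 + 0.62700)^4: M 0.0194, M+2 0.1302, M+4 0.3282, M+6 0.3678, M+8 0.1546 → M+6 is the base peak.
P(M+6) = C(4,3) × 0.37300^1 × 0.62700^3 = 4 × 0.3730 × 0.24649188 = 0.367766 (base)
P(M) = C(4,0) × 0.37300^4 × 0.62700^0 = 1 × 0.01935688 × 1.0000 = 0.019357
Relative intensity = 0.019357 / 0.367766 × 100 = 5.26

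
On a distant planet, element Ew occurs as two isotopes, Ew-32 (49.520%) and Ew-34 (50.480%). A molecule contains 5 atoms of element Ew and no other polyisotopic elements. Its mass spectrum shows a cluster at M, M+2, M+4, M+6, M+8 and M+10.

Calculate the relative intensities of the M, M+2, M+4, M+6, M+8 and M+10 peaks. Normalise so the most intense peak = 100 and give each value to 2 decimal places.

9.44 : 48.12 : 98.10 : 100.00 : 50.97 : 10.39

Each Ew atom is independently Ew-32 (p = 0.49520) or Ew-34 (q = 0.50480); the cluster is the binomial expansion (p + q)^5.
P(M) = 0.49520^5 = 0.029779
P(M+2) = 5 × 0.49520^4 × 0.50480^1 = 0.151779
P(M+4) = 10 × 0.49520^3 × 0.50480^2 = 0.309443
P(M+6) = 10 × 0.49520^2 × 0.50480^3 = 0.315442
P(M+8) = 5 × 0.49520^1 × 0.50480^4 = 0.160779
P(M+10) = 0.50480^5 = 0.032779
The M+6 peak is largest (0.315442); scaling to 100 gives 9.44 : 48.12 : 98.10 : 100.00 : 50.97 : 10.39.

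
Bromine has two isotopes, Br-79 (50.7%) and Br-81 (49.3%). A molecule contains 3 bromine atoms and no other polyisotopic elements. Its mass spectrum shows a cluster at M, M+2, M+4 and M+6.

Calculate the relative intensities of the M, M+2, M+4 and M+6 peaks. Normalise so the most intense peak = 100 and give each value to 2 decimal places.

Each Br atom is independently Br-79 (p = 0.507) or Br-81 (q = 0.493); the cluster is the binomial expansion (p + q)^3.
P(M) = 0.507^3 = 0.130324
P(M+2) = 3 × 0.507^2 × 0.493^1 = 0.380175
P(M+4) = 3 × 0.507^1 × 0.493^2 = 0.369678
P(M+6) = 0.493^3 = 0.119823
The M+2 peak is largest (0.380175); scaling to 100 gives 34.28 : 100.00 : 97.24 : 31.52.

34.28 : 100.00 : 97.24 : 31.52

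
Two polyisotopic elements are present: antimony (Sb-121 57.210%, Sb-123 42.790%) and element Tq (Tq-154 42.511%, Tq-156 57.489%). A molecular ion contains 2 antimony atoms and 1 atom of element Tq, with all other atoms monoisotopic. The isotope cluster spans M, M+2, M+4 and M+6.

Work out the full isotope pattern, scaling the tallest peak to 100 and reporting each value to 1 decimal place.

Antimony pattern (n=2): 0.32729841 : 0.48960318 : 0.18309841
Element Tq pattern (n=1): 0.42511 : 0.57489
Convolve the two distributions (both contribute in 2-u steps):
  M: 0.32729841×0.42511 = 0.139138
  M+2: 0.32729841×0.57489 + 0.48960318×0.42511 = 0.396296
  M+4: 0.48960318×0.57489 + 0.18309841×0.42511 = 0.359305
  M+6: 0.18309841×0.57489 = 0.105261
Scale to base peak (0.396296) = 100: 35.1 : 100.0 : 90.7 : 26.6

35.1 : 100.0 : 90.7 : 26.6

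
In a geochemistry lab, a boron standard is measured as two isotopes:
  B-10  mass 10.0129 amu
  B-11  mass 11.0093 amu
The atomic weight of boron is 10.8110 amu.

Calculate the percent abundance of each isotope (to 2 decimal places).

Let x be the fractional abundance of B-10; then B-11 has abundance 1 − x.
10.0129·x + 11.0093·(1 − x) = 10.8110
(10.0129 − 11.0093)·x = 10.8110 − 11.0093
x = -0.1983 / -0.9964 = 0.19902 → 19.90% B-10, 80.10% B-11.

B-10: 19.90%, B-11: 80.10%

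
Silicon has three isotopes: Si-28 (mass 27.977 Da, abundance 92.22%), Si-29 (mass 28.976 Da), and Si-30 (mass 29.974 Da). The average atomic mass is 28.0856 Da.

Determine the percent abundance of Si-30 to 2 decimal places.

3.09%

Let x and y be the fractions of Si-29 and Si-30. Then x + y = 1 − 0.9222 = 0.0778 and 28.976x + 29.974y = 28.0856 − 0.9222×27.977 = 2.2852106.
Substituting: 28.976x + 29.974(0.0778 − x) = 2.2852106
(28.976 − 29.974)x = -0.0467666  ⇒  x = 0.04686, y = 0.03094
Si-29: 4.69%, Si-30: 3.09%.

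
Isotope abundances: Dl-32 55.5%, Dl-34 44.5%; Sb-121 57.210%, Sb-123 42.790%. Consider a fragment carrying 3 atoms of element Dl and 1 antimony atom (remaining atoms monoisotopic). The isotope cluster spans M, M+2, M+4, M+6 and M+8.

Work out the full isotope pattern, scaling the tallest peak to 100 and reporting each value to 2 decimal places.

Element Dl pattern (n=3): 0.17095388 : 0.41121338 : 0.32971162 : 0.08812112
Antimony pattern (n=1): 0.5721 : 0.4279
Convolve the two distributions (both contribute in 2-u steps):
  M: 0.17095388×0.5721 = 0.097803
  M+2: 0.17095388×0.4279 + 0.41121338×0.5721 = 0.308406
  M+4: 0.41121338×0.4279 + 0.32971162×0.5721 = 0.364586
  M+6: 0.32971162×0.4279 + 0.08812112×0.5721 = 0.191498
  M+8: 0.08812112×0.4279 = 0.037707
Scale to base peak (0.364586) = 100: 26.83 : 84.59 : 100.00 : 52.52 : 10.34

26.83 : 84.59 : 100.00 : 52.52 : 10.34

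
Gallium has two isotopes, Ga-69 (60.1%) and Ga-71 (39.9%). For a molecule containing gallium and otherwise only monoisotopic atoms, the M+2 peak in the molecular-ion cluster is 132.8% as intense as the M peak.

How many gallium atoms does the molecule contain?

The M+2/M ratio from n Ga atoms is n · q/p = n · 0.399/0.601.
n = 1.328 × 0.601/0.399 = 2.00 ≈ 2

2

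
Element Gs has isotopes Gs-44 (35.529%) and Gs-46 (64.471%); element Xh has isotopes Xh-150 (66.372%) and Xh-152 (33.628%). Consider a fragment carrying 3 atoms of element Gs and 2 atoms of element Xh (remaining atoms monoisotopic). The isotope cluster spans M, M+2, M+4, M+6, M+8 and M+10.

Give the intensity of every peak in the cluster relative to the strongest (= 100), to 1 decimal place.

5.8 : 37.1 : 90.0 : 100.0 : 49.4 : 8.8

Element Gs pattern (n=3): 0.04484861 : 0.24414713 : 0.44302991 : 0.26797435
Element Xh pattern (n=2): 0.44052424 : 0.44639152 : 0.11308424
Convolve the two distributions (both contribute in 2-u steps):
  M: 0.04484861×0.44052424 = 0.019757
  M+2: 0.04484861×0.44639152 + 0.24414713×0.44052424 = 0.127573
  M+4: 0.04484861×0.11308424 + 0.24414713×0.44639152 + 0.44302991×0.44052424 = 0.309222
  M+6: 0.24414713×0.11308424 + 0.44302991×0.44639152 + 0.26797435×0.44052424 = 0.343423
  M+8: 0.44302991×0.11308424 + 0.26797435×0.44639152 = 0.169721
  M+10: 0.26797435×0.11308424 = 0.030304
Scale to base peak (0.343423) = 100: 5.8 : 37.1 : 90.0 : 100.0 : 49.4 : 8.8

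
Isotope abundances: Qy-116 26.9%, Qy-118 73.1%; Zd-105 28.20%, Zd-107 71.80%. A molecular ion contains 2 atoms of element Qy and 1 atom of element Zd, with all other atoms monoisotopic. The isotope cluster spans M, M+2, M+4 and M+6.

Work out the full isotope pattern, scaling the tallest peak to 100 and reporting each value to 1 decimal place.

Element Qy pattern (n=2): 0.072361 : 0.393278 : 0.534361
Element Zd pattern (n=1): 0.2820 : 0.7180
Convolve the two distributions (both contribute in 2-u steps):
  M: 0.072361×0.2820 = 0.020406
  M+2: 0.072361×0.7180 + 0.393278×0.2820 = 0.162860
  M+4: 0.393278×0.7180 + 0.534361×0.2820 = 0.433063
  M+6: 0.534361×0.7180 = 0.383671
Scale to base peak (0.433063) = 100: 4.7 : 37.6 : 100.0 : 88.6

4.7 : 37.6 : 100.0 : 88.6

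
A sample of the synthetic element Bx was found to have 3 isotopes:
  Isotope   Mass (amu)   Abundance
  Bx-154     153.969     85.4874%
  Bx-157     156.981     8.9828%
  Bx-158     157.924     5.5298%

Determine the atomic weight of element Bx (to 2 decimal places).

154.46 amu

Average mass = Σ (abundance × isotope mass) = 0.854874 × 153.969 + 0.089828 × 156.981 + 0.055298 × 157.924
= 131.6241 + 14.1013 + 8.7329 = 154.4583 amu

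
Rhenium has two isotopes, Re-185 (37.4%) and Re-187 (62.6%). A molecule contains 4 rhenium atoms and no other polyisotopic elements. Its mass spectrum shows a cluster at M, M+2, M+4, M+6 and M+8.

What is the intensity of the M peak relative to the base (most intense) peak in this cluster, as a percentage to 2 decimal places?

5.33%

Term probabilities: M 0.0196, M+2 0.1310, M+4 0.3289, M+6 0.3670, M+8 0.1536. Base peak = M+6.
P(M+6) = C(4,3) × 0.374^1 × 0.626^3 = 4 × 0.3740 × 0.24531438 = 0.366990 (base)
P(M) = C(4,0) × 0.374^4 × 0.626^0 = 1 × 0.0195653 × 1.0000 = 0.019565
Relative intensity = 0.019565 / 0.366990 × 100 = 5.33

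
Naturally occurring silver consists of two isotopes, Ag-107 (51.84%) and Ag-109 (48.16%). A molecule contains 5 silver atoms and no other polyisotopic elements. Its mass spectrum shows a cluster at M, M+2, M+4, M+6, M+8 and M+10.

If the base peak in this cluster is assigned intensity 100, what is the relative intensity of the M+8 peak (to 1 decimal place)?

(0.5184 + 0.4816)^5 gives M 0.0374, M+2 0.1739, M+4 0.3231, M+6 0.3002, M+8 0.1394, M+10 0.0259; the largest is M+4.
P(M+4) = C(5,2) × 0.5184^3 × 0.4816^2 = 10 × 0.13931407 × 0.23193856 = 0.323123 (base)
P(M+8) = C(5,4) × 0.5184^1 × 0.4816^4 = 5 × 0.5184 × 0.0537955 = 0.139438
Relative intensity = 0.139438 / 0.323123 × 100 = 43.2

43.2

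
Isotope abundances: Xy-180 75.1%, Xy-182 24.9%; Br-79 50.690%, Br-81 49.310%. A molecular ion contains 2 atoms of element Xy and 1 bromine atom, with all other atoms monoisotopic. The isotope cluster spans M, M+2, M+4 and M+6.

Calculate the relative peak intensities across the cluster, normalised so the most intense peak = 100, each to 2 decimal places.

61.13 : 100.00 : 46.15 : 6.54

Element Xy pattern (n=2): 0.564001 : 0.373998 : 0.062001
Bromine pattern (n=1): 0.5069 : 0.4931
Convolve the two distributions (both contribute in 2-u steps):
  M: 0.564001×0.5069 = 0.285892
  M+2: 0.564001×0.4931 + 0.373998×0.5069 = 0.467688
  M+4: 0.373998×0.4931 + 0.062001×0.5069 = 0.215847
  M+6: 0.062001×0.4931 = 0.030573
Scale to base peak (0.467688) = 100: 61.13 : 100.00 : 46.15 : 6.54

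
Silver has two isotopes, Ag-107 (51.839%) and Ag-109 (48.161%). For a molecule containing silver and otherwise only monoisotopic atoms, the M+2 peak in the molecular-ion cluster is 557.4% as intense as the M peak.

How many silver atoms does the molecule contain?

6

For n independent Ag atoms, I(M+2)/I(M) = n · (abundance Ag-109) / (abundance Ag-107) = n · 0.48161/0.51839.
n = 5.574 × 0.51839/0.48161 = 6.00 ≈ 6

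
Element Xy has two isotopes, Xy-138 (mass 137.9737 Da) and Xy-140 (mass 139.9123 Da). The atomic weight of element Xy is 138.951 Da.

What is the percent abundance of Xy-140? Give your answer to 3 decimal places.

50.413%

Writing the weighted mean with unknown fraction x of Xy-138:
137.9737·x + 139.9123·(1 − x) = 138.951
(137.9737 − 139.9123)·x = 138.951 − 139.9123
x = -0.9613 / -1.9386 = 0.49587 → 49.587% Xy-138, 50.413% Xy-140.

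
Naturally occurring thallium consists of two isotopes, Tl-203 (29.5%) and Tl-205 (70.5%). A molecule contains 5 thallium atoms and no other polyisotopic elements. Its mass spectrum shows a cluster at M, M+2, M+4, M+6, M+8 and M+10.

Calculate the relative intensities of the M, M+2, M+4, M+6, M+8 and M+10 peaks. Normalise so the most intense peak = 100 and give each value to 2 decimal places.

Expanding (0.295 + 0.705)^5:
P(M) = 0.295^5 = 0.002234
P(M+2) = 5 × 0.295^4 × 0.705^1 = 0.026696
P(M+4) = 10 × 0.295^3 × 0.705^2 = 0.127598
P(M+6) = 10 × 0.295^2 × 0.705^3 = 0.304938
P(M+8) = 5 × 0.295^1 × 0.705^4 = 0.364375
P(M+10) = 0.705^5 = 0.174159
The M+8 peak is largest (0.364375); scaling to 100 gives 0.61 : 7.33 : 35.02 : 83.69 : 100.00 : 47.80.

0.61 : 7.33 : 35.02 : 83.69 : 100.00 : 47.80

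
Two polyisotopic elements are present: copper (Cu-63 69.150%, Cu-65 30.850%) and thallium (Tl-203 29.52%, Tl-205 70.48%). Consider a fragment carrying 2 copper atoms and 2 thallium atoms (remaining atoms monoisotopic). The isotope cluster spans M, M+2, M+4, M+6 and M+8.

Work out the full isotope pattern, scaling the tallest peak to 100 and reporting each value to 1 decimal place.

Copper pattern (n=2): 0.47817225 : 0.4266555 : 0.09517225
Thallium pattern (n=2): 0.08714304 : 0.41611392 : 0.49674304
Convolve the two distributions (both contribute in 2-u steps):
  M: 0.47817225×0.08714304 = 0.041669
  M+2: 0.47817225×0.41611392 + 0.4266555×0.08714304 = 0.236154
  M+4: 0.47817225×0.49674304 + 0.4266555×0.41611392 + 0.09517225×0.08714304 = 0.423360
  M+6: 0.4266555×0.49674304 + 0.09517225×0.41611392 = 0.251541
  M+8: 0.09517225×0.49674304 = 0.047276
Scale to base peak (0.423360) = 100: 9.8 : 55.8 : 100.0 : 59.4 : 11.2

9.8 : 55.8 : 100.0 : 59.4 : 11.2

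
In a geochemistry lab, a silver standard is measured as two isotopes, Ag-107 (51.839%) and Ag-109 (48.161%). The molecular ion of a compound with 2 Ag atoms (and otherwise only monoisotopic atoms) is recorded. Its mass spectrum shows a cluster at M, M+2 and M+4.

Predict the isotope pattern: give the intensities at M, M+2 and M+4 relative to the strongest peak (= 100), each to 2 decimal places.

53.82 : 100.00 : 46.45

Each Ag atom is independently Ag-107 (p = 0.51839) or Ag-109 (q = 0.48161); the cluster is the binomial expansion (p + q)^2.
P(M) = 0.51839^2 = 0.268728
P(M+2) = 2 × 0.51839^1 × 0.48161^1 = 0.499324
P(M+4) = 0.48161^2 = 0.231948
The M+2 peak is largest (0.499324); scaling to 100 gives 53.82 : 100.00 : 46.45.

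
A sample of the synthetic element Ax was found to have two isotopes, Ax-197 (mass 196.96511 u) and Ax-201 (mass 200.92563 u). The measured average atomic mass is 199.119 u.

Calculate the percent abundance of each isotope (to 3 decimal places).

With x = fraction of Ax-197 (so Ax-201 is 1 − x):
196.96511·x + 200.92563·(1 − x) = 199.119
(196.96511 − 200.92563)·x = 199.119 − 200.92563
x = -1.80663 / -3.96052 = 0.45616 → 45.616% Ax-197, 54.384% Ax-201.

Ax-197: 45.616%, Ax-201: 54.384%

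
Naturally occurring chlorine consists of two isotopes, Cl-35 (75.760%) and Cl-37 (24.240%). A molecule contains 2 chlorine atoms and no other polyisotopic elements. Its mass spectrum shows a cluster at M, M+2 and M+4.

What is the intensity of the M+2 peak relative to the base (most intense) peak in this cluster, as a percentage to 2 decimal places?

63.99%

Term probabilities: M 0.5740, M+2 0.3673, M+4 0.0588. Base peak = M.
P(M) = C(2,0) × 0.75760^2 × 0.24240^0 = 1 × 0.57395776 × 1.0000 = 0.573958 (base)
P(M+2) = C(2,1) × 0.75760^1 × 0.24240^1 = 2 × 0.7576 × 0.2424 = 0.367284
Relative intensity = 0.367284 / 0.573958 × 100 = 63.99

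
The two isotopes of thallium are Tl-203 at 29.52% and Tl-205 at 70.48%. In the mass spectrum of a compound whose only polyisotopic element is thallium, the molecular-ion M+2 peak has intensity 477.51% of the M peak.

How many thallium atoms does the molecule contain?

2

For n independent Tl atoms, I(M+2)/I(M) = n · (abundance Tl-205) / (abundance Tl-203) = n · 0.7048/0.2952.
n = 4.7751 × 0.2952/0.7048 = 2.00 ≈ 2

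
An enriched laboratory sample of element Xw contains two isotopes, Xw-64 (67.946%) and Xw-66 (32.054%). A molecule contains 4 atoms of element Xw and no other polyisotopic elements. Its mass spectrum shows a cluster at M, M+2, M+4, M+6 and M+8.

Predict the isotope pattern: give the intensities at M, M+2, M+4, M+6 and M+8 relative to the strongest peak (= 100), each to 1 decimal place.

Each Xw atom is independently Xw-64 (p = 0.67946) or Xw-66 (q = 0.32054); the cluster is the binomial expansion (p + q)^4.
P(M) = 0.67946^4 = 0.213135
P(M+2) = 4 × 0.67946^3 × 0.32054^1 = 0.402192
P(M+4) = 6 × 0.67946^2 × 0.32054^2 = 0.284606
P(M+6) = 4 × 0.67946^1 × 0.32054^3 = 0.089510
P(M+8) = 0.32054^4 = 0.010557
The M+2 peak is largest (0.402192); scaling to 100 gives 53.0 : 100.0 : 70.8 : 22.3 : 2.6.

53.0 : 100.0 : 70.8 : 22.3 : 2.6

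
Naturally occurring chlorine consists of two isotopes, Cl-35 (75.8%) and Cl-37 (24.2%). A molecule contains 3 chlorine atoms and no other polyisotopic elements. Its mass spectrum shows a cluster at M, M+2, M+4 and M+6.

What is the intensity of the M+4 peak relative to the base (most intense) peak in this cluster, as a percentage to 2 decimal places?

(0.758 + 0.242)^3 gives M 0.4355, M+2 0.4171, M+4 0.1332, M+6 0.0142; the largest is M.
P(M) = C(3,0) × 0.758^3 × 0.242^0 = 1 × 0.43551951 × 1.0000 = 0.435520 (base)
P(M+4) = C(3,2) × 0.758^1 × 0.242^2 = 3 × 0.7580 × 0.058564 = 0.133175
Relative intensity = 0.133175 / 0.435520 × 100 = 30.58

30.58%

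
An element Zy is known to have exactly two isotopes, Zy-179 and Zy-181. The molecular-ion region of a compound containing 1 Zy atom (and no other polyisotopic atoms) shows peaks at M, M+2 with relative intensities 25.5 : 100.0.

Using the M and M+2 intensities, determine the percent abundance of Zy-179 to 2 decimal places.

20.32%

Let p = fractional abundance of Zy-179. I(M+2)/I(M) = [C(1,1)·p^0·(1−p)] / p^1 = 1·(1−p)/p = 100.0/25.5 = 3.9216
(1−p)/p = 3.9216/1 = 3.9216  ⇒  p = 1/(1 + 3.9216) = 0.2032
Zy-179: 20.32%, Zy-181: 79.68%.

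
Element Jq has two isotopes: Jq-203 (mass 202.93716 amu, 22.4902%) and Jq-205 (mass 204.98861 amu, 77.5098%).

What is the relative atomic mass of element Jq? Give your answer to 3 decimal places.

204.527 amu

Ar = Σ fᵢ·mᵢ = 0.224902 × 202.93716 + 0.775098 × 204.98861
= 45.640973 + 158.886262 = 204.527235 amu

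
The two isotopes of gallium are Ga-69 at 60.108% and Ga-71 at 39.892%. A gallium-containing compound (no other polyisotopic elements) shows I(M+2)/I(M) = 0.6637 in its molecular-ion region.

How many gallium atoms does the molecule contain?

1

With n Ga atoms, P(M+2)/P(M) = C(n,1)·p^(n−1)q / p^n = n·q/p = n · 0.39892/0.60108.
n = 0.6637 × 0.60108/0.39892 = 1.00 ≈ 1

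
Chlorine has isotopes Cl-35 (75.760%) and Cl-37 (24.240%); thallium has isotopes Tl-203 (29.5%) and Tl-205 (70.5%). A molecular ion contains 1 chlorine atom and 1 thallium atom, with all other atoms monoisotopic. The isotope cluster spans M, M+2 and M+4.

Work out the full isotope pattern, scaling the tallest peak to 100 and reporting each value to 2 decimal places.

36.90 : 100.00 : 28.22

Chlorine pattern (n=1): 0.7576 : 0.2424
Thallium pattern (n=1): 0.2950 : 0.7050
Convolve the two distributions (both contribute in 2-u steps):
  M: 0.7576×0.2950 = 0.223492
  M+2: 0.7576×0.7050 + 0.2424×0.2950 = 0.605616
  M+4: 0.2424×0.7050 = 0.170892
Scale to base peak (0.605616) = 100: 36.90 : 100.00 : 28.22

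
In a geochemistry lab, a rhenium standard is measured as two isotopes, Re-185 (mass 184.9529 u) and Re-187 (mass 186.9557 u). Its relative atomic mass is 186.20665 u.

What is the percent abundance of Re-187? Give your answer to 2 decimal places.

62.60%

Writing the weighted mean with unknown fraction x of Re-185:
184.9529·x + 186.9557·(1 − x) = 186.20665
(184.9529 − 186.9557)·x = 186.20665 − 186.9557
x = -0.74905 / -2.0028 = 0.37400 → 37.40% Re-185, 62.60% Re-187.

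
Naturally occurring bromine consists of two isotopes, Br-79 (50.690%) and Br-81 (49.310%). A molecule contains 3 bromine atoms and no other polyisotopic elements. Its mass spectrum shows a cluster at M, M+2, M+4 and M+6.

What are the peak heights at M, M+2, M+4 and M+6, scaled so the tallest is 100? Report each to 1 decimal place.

34.3 : 100.0 : 97.3 : 31.5

Expanding (0.50690 + 0.49310)^3:
P(M) = 0.50690^3 = 0.130247
P(M+2) = 3 × 0.50690^2 × 0.49310^1 = 0.380103
P(M+4) = 3 × 0.50690^1 × 0.49310^2 = 0.369755
P(M+6) = 0.49310^3 = 0.119896
The M+2 peak is largest (0.380103); scaling to 100 gives 34.3 : 100.0 : 97.3 : 31.5.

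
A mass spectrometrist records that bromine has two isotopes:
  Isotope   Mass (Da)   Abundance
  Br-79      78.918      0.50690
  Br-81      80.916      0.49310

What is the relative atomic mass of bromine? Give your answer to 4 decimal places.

79.9032 Da

Ar = Σ fᵢ·mᵢ = 0.50690 × 78.918 + 0.49310 × 80.916
= 40.00353 + 39.89968 = 79.90321 Da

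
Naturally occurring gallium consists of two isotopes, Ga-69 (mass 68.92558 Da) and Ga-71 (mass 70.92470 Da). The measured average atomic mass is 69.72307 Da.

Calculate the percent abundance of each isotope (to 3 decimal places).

Let x be the fractional abundance of Ga-69; then Ga-71 has abundance 1 − x.
68.92558·x + 70.92470·(1 − x) = 69.72307
(68.92558 − 70.92470)·x = 69.72307 − 70.92470
x = -1.20163 / -1.99912 = 0.60108 → 60.108% Ga-69, 39.892% Ga-71.

Ga-69: 60.108%, Ga-71: 39.892%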